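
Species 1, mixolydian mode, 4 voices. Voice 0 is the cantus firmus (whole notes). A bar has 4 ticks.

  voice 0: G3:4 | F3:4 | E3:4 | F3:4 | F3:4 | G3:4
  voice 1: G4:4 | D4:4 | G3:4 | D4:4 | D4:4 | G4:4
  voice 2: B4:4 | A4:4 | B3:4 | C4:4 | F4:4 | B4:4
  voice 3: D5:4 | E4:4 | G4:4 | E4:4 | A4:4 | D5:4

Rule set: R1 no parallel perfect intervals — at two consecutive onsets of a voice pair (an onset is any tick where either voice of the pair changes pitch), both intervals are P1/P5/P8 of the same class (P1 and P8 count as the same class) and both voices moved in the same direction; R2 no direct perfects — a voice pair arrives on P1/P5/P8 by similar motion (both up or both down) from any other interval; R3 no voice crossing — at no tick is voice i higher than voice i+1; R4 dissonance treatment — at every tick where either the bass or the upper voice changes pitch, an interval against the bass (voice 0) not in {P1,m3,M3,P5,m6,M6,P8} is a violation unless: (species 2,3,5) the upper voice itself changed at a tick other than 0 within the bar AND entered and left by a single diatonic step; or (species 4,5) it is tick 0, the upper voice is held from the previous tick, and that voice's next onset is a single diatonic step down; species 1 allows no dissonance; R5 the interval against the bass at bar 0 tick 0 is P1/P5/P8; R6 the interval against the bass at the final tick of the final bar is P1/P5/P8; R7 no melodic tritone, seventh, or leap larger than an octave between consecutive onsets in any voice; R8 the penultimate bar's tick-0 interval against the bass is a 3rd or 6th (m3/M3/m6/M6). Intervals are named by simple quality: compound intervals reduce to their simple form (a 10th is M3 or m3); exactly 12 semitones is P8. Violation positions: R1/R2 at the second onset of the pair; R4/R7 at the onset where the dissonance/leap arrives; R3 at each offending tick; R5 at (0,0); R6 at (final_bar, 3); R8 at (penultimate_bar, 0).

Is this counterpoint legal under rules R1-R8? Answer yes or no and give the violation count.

No (22 violations)

bar 0: v0=G3 v1=G4 v2=B4 v3=D5 (P5)
bar 1: v0=F3 v1=D4 v2=A4 v3=E4 (M7)
bar 2: v0=E3 v1=G3 v2=B3 v3=G4 (m3)
bar 3: v0=F3 v1=D4 v2=C4 v3=E4 (M7)
bar 4: v0=F3 v1=D4 v2=F4 v3=A4 (M3)
bar 5: v0=G3 v1=G4 v2=B4 v3=D5 (P5)
  R5 @ bar0.0: opens on M3
  R2 @ bar1.0: G4/B4 M3 -> D4/A4 P5 similar
  R3 @ bar1.0: A4 above E4
  R4 @ bar1.0: F3/E4 M7 untreated
  R7 @ bar1.0: D5->E4 leap 10st
  R3 @ bar1.1: A4 above E4
  R3 @ bar1.2: A4 above E4
  R3 @ bar1.3: A4 above E4
  R2 @ bar2.0: F3/A4 M3 -> E3/B3 P5 similar
  R7 @ bar2.0: A4->B3 leap 10st
  R1 @ bar3.0: E3/B3 P5 -> F3/C4 P5 similar
  R3 @ bar3.0: D4 above C4
  R4 @ bar3.0: F3/E4 M7 untreated
  R3 @ bar3.1: D4 above C4
  R3 @ bar3.2: D4 above C4
  R3 @ bar3.3: D4 above C4
  R8 @ bar4.0: penult P8 not 3rd/6th
  R1 @ bar5.0: D4/A4 P5 -> G4/D5 P5 similar
  R2 @ bar5.0: F3/D4 M6 -> G3/G4 P8 similar
  R2 @ bar5.0: F3/A4 M3 -> G3/D5 P5 similar
  R7 @ bar5.0: F4->B4 leap 6st
  R6 @ bar5.3: closes on M3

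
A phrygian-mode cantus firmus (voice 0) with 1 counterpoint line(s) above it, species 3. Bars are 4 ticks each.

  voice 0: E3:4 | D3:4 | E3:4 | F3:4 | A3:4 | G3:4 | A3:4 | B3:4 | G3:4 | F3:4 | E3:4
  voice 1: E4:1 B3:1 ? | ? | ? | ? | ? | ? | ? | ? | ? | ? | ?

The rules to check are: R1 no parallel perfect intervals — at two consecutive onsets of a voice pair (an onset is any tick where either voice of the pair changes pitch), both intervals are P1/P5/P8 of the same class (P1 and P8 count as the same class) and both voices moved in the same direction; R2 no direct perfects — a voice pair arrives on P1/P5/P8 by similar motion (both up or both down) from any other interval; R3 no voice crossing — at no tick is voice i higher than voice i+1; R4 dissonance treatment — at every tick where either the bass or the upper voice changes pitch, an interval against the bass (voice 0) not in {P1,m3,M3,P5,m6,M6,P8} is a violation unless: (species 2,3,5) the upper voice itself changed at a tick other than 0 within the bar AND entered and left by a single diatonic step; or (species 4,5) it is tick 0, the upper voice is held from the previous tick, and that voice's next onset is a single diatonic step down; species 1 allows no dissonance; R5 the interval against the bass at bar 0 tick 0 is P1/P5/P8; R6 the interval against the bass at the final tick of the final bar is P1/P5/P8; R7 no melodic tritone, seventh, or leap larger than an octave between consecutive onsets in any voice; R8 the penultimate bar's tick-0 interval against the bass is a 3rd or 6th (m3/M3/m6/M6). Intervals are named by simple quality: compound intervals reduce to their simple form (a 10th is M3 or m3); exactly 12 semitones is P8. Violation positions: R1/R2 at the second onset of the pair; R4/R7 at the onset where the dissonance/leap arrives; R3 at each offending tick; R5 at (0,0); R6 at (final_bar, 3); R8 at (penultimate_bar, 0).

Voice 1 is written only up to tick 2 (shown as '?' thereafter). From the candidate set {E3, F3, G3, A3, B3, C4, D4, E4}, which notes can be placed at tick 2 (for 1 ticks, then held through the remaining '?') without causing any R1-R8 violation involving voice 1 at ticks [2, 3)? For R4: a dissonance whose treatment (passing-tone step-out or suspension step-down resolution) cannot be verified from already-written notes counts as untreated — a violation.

{B3, C4, E3, E4, G3}

E3: legal
F3: violates R4,R7
G3: legal
A3: violates R4
B3: legal
C4: legal
D4: violates R4
E4: legal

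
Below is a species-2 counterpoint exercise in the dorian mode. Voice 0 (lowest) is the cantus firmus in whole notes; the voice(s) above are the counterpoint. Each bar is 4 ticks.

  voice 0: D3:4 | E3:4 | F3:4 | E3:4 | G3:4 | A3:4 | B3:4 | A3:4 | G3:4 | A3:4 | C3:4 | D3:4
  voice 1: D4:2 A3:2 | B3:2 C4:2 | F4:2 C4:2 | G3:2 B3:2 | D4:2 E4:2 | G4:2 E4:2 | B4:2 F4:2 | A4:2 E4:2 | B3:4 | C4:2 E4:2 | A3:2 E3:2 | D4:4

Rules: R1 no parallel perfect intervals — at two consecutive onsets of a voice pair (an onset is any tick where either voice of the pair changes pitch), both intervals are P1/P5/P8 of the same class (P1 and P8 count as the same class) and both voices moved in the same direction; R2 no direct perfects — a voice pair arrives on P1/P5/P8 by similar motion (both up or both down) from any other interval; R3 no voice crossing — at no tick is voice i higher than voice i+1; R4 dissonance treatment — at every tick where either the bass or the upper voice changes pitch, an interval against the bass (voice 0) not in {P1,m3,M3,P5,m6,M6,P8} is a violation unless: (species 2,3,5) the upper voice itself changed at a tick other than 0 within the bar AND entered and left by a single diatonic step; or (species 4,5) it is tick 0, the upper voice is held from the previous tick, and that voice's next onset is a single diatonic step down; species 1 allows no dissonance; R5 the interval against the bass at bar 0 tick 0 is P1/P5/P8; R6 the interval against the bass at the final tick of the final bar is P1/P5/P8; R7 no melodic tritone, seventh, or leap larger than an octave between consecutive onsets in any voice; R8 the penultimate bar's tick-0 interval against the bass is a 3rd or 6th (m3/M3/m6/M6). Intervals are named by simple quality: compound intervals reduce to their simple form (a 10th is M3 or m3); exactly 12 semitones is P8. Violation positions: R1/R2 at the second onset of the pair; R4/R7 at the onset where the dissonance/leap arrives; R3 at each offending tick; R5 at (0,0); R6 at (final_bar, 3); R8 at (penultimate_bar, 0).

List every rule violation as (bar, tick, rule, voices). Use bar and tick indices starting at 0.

bar 0: v0=D3 v1=D4 downbeat P8
bar 1: v0=E3 v1=B3 downbeat P5
bar 2: v0=F3 v1=F4 downbeat P8
bar 3: v0=E3 v1=G3 downbeat m3
bar 4: v0=G3 v1=D4 downbeat P5
bar 5: v0=A3 v1=G4 downbeat m7
bar 6: v0=B3 v1=B4 downbeat P8
bar 7: v0=A3 v1=A4 downbeat P8
bar 8: v0=G3 v1=B3 downbeat M3
bar 9: v0=A3 v1=C4 downbeat m3
bar 10: v0=C3 v1=A3 downbeat M6
bar 11: v0=D3 v1=D4 downbeat P8
  -> R1 @ bar 1 tick 0 v(0, 1): D3/A3 P5 -> E3/B3 P5 similar
  -> R2 @ bar 2 tick 0 v(0, 1): E3/C4 m6 -> F3/F4 P8 similar
  -> R1 @ bar 4 tick 0 v(0, 1): E3/B3 P5 -> G3/D4 P5 similar
  -> R4 @ bar 5 tick 0 v(0, 1): A3/G4 m7 untreated
  -> R2 @ bar 6 tick 0 v(0, 1): A3/E4 P5 -> B3/B4 P8 similar
  -> R4 @ bar 6 tick 2 v(0, 1): B3/F4 TT untreated
  -> R7 @ bar 6 tick 2 v(1,): B4->F4 leap 6st
  -> R2 @ bar 11 tick 0 v(0, 1): C3/E3 M3 -> D3/D4 P8 similar
  -> R7 @ bar 11 tick 0 v(1,): E3->D4 leap 10st

(1, 0, R1, (0, 1))
(2, 0, R2, (0, 1))
(4, 0, R1, (0, 1))
(5, 0, R4, (0, 1))
(6, 0, R2, (0, 1))
(6, 2, R4, (0, 1))
(6, 2, R7, (1,))
(11, 0, R2, (0, 1))
(11, 0, R7, (1,))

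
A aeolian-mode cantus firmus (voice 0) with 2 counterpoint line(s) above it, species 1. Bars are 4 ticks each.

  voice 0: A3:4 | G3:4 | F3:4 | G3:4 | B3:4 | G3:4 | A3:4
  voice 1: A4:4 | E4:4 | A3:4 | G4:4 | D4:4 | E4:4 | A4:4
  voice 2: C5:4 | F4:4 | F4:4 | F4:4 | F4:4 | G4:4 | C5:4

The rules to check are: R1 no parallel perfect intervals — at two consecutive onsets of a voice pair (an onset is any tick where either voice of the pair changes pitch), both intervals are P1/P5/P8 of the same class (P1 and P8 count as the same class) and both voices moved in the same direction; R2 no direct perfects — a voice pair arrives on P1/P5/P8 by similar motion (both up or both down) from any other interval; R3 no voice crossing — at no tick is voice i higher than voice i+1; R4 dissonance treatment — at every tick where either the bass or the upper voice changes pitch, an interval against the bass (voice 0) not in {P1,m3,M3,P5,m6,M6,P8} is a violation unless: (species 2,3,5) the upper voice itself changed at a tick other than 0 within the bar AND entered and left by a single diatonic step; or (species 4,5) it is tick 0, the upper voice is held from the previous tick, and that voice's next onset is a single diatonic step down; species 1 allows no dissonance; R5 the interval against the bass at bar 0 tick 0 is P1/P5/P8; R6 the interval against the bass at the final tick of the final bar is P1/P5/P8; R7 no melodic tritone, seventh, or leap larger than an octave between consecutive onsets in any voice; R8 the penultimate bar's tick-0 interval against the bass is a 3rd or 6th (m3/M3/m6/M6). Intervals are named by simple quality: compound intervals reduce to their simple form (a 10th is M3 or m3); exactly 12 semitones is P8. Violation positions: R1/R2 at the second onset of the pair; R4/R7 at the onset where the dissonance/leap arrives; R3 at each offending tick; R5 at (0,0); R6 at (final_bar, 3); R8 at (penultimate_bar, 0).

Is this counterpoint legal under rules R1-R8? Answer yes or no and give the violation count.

No (13 violations)

bar 0: v0=A3 v1=A4 v2=C5 (m3)
bar 1: v0=G3 v1=E4 v2=F4 (m7)
bar 2: v0=F3 v1=A3 v2=F4 (P8)
bar 3: v0=G3 v1=G4 v2=F4 (m7)
bar 4: v0=B3 v1=D4 v2=F4 (TT)
bar 5: v0=G3 v1=E4 v2=G4 (P8)
bar 6: v0=A3 v1=A4 v2=C5 (m3)
  R5 @ bar0.0: opens on m3
  R4 @ bar1.0: G3/F4 m7 untreated
  R2 @ bar3.0: F3/A3 M3 -> G3/G4 P8 similar
  R3 @ bar3.0: G4 above F4
  R4 @ bar3.0: G3/F4 m7 untreated
  R7 @ bar3.0: A3->G4 leap 10st
  R3 @ bar3.1: G4 above F4
  R3 @ bar3.2: G4 above F4
  R3 @ bar3.3: G4 above F4
  R4 @ bar4.0: B3/F4 TT untreated
  R8 @ bar5.0: penult P8 not 3rd/6th
  R2 @ bar6.0: G3/E4 M6 -> A3/A4 P8 similar
  R6 @ bar6.3: closes on m3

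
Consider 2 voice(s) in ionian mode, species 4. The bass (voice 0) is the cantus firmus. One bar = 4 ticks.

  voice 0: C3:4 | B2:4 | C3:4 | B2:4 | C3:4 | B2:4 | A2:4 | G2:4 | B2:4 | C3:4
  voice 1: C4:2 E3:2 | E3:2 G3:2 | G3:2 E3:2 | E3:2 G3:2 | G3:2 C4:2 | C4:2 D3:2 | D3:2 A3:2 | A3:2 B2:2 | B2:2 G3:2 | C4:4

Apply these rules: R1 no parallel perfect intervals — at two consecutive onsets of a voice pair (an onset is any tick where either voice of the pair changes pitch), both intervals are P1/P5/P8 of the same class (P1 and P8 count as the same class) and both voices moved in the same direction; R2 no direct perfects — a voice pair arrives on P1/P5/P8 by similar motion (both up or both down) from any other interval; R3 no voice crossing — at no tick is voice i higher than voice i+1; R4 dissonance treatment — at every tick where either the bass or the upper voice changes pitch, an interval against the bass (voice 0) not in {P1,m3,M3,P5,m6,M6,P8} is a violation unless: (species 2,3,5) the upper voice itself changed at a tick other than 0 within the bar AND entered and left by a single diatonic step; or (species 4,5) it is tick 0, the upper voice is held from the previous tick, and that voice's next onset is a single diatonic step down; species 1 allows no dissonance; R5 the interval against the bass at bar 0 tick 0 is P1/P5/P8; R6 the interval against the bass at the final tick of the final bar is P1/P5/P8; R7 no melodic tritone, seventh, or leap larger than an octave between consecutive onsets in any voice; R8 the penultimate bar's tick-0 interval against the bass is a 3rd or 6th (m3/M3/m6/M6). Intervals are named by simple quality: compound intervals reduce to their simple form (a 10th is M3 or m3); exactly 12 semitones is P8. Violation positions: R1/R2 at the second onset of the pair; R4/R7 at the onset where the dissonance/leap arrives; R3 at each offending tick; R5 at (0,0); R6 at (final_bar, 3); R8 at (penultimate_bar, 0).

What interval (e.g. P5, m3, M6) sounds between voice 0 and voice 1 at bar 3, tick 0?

voice 0=B2 voice 1=E3 -> P4

P4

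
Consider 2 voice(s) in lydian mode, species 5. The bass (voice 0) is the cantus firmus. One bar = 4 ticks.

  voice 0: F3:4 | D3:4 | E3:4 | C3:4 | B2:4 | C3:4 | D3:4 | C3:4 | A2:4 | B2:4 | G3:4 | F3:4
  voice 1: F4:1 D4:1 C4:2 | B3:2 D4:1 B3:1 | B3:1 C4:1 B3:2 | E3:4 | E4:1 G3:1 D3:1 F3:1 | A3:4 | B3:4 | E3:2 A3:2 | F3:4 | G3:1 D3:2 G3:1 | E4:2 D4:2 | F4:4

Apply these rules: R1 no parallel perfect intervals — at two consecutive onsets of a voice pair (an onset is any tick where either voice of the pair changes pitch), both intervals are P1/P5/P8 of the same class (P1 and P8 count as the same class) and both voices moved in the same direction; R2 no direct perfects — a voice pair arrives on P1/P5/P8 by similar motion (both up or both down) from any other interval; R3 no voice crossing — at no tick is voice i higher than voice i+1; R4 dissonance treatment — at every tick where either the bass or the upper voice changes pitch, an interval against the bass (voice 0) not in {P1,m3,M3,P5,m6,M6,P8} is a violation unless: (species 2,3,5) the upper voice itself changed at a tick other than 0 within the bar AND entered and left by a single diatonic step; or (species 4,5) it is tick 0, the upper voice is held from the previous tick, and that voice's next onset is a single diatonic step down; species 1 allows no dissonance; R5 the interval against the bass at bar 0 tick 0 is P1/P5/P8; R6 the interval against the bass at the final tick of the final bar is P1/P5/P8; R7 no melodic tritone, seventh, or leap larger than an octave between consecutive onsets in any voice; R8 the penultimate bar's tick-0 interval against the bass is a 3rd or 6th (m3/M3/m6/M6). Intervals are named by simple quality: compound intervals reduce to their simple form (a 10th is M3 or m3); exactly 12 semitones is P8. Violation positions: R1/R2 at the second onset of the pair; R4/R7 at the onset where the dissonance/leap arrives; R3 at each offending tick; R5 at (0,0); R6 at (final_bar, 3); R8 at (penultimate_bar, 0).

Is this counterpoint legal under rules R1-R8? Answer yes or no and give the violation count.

bar 0: v0=F3 v1=F4 (P8)
bar 1: v0=D3 v1=B3 (M6)
bar 2: v0=E3 v1=B3 (P5)
bar 3: v0=C3 v1=E3 (M3)
bar 4: v0=B2 v1=E4 (P4)
bar 5: v0=C3 v1=A3 (M6)
bar 6: v0=D3 v1=B3 (M6)
bar 7: v0=C3 v1=E3 (M3)
bar 8: v0=A2 v1=F3 (m6)
bar 9: v0=B2 v1=G3 (m6)
bar 10: v0=G3 v1=E4 (M6)
bar 11: v0=F3 v1=F4 (P8)
  R4 @ bar4.0: B2/E4 P4 untreated
  R4 @ bar4.3: B2/F3 TT untreated

No (2 violations)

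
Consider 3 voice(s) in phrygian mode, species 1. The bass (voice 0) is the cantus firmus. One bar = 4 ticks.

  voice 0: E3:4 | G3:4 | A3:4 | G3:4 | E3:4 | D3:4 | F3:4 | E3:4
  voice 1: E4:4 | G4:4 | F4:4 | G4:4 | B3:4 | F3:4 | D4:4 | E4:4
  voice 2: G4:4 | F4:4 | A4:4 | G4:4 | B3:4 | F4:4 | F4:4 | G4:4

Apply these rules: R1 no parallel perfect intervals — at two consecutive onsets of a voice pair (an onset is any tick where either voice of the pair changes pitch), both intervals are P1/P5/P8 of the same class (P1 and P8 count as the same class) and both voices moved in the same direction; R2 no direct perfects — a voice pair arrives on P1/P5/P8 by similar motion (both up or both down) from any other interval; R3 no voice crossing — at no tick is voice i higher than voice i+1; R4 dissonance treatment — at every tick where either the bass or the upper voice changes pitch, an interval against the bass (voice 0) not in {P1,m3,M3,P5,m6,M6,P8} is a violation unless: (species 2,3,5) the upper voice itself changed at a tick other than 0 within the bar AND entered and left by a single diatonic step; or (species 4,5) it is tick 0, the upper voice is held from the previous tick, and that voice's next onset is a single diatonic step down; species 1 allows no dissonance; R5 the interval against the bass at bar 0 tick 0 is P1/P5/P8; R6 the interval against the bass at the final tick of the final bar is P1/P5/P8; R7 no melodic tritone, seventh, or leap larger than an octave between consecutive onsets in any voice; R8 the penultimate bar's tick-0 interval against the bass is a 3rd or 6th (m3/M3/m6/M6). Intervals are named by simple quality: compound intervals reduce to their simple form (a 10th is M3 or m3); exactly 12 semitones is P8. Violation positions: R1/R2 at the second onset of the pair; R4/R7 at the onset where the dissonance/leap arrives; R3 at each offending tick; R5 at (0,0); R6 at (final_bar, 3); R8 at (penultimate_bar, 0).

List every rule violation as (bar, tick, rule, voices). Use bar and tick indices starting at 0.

(0, 0, R5, (0, 2))
(1, 0, R1, (0, 1))
(1, 0, R3, (1, 2))
(1, 0, R4, (0, 2))
(1, 1, R3, (1, 2))
(1, 2, R3, (1, 2))
(1, 3, R3, (1, 2))
(2, 0, R2, (0, 2))
(3, 0, R1, (0, 2))
(4, 0, R1, (1, 2))
(4, 0, R2, (0, 1))
(4, 0, R2, (0, 2))
(5, 0, R7, (1,))
(5, 0, R7, (2,))
(6, 0, R8, (0, 2))
(7, 3, R6, (0, 2))

bar 0: v0=E3 v1=E4 v2=G4 downbeat m3
bar 1: v0=G3 v1=G4 v2=F4 downbeat m7
bar 2: v0=A3 v1=F4 v2=A4 downbeat P8
bar 3: v0=G3 v1=G4 v2=G4 downbeat P8
bar 4: v0=E3 v1=B3 v2=B3 downbeat P5
bar 5: v0=D3 v1=F3 v2=F4 downbeat m3
bar 6: v0=F3 v1=D4 v2=F4 downbeat P8
bar 7: v0=E3 v1=E4 v2=G4 downbeat m3
  -> R5 @ bar 0 tick 0 v(0, 2): opens on m3
  -> R1 @ bar 1 tick 0 v(0, 1): E3/E4 P8 -> G3/G4 P8 similar
  -> R3 @ bar 1 tick 0 v(1, 2): G4 above F4
  -> R4 @ bar 1 tick 0 v(0, 2): G3/F4 m7 untreated
  -> R3 @ bar 1 tick 1 v(1, 2): G4 above F4
  -> R3 @ bar 1 tick 2 v(1, 2): G4 above F4
  -> R3 @ bar 1 tick 3 v(1, 2): G4 above F4
  -> R2 @ bar 2 tick 0 v(0, 2): G3/F4 m7 -> A3/A4 P8 similar
  -> R1 @ bar 3 tick 0 v(0, 2): A3/A4 P8 -> G3/G4 P8 similar
  -> R1 @ bar 4 tick 0 v(1, 2): G4/G4 P1 -> B3/B3 P1 similar
  -> R2 @ bar 4 tick 0 v(0, 1): G3/G4 P8 -> E3/B3 P5 similar
  -> R2 @ bar 4 tick 0 v(0, 2): G3/G4 P8 -> E3/B3 P5 similar
  -> R7 @ bar 5 tick 0 v(1,): B3->F3 leap 6st
  -> R7 @ bar 5 tick 0 v(2,): B3->F4 leap 6st
  -> R8 @ bar 6 tick 0 v(0, 2): penult P8 not 3rd/6th
  -> R6 @ bar 7 tick 3 v(0, 2): closes on m3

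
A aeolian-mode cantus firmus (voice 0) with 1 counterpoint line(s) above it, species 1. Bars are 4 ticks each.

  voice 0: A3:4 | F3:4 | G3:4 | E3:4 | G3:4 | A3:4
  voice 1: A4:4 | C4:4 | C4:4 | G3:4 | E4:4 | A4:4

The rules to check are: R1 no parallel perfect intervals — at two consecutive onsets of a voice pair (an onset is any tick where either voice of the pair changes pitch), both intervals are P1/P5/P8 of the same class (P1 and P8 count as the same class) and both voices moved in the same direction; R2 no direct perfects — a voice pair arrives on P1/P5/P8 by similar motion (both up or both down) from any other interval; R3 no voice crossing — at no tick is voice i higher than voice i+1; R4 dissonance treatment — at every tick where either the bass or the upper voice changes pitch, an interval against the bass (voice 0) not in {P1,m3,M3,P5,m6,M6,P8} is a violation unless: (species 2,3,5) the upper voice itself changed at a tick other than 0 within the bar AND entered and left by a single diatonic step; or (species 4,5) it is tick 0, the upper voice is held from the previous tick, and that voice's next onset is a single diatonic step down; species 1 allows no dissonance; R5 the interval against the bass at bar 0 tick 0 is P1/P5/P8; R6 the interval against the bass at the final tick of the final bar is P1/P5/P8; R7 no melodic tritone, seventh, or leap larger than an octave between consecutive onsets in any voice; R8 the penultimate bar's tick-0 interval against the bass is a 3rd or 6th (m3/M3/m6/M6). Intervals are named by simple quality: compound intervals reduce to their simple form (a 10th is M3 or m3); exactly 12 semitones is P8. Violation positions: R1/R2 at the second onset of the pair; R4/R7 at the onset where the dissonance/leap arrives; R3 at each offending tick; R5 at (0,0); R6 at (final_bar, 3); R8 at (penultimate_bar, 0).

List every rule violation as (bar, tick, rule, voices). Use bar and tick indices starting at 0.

bar 0: v0=A3 v1=A4 downbeat P8
bar 1: v0=F3 v1=C4 downbeat P5
bar 2: v0=G3 v1=C4 downbeat P4
bar 3: v0=E3 v1=G3 downbeat m3
bar 4: v0=G3 v1=E4 downbeat M6
bar 5: v0=A3 v1=A4 downbeat P8
  -> R2 @ bar 1 tick 0 v(0, 1): A3/A4 P8 -> F3/C4 P5 similar
  -> R4 @ bar 2 tick 0 v(0, 1): G3/C4 P4 untreated
  -> R2 @ bar 5 tick 0 v(0, 1): G3/E4 M6 -> A3/A4 P8 similar

(1, 0, R2, (0, 1))
(2, 0, R4, (0, 1))
(5, 0, R2, (0, 1))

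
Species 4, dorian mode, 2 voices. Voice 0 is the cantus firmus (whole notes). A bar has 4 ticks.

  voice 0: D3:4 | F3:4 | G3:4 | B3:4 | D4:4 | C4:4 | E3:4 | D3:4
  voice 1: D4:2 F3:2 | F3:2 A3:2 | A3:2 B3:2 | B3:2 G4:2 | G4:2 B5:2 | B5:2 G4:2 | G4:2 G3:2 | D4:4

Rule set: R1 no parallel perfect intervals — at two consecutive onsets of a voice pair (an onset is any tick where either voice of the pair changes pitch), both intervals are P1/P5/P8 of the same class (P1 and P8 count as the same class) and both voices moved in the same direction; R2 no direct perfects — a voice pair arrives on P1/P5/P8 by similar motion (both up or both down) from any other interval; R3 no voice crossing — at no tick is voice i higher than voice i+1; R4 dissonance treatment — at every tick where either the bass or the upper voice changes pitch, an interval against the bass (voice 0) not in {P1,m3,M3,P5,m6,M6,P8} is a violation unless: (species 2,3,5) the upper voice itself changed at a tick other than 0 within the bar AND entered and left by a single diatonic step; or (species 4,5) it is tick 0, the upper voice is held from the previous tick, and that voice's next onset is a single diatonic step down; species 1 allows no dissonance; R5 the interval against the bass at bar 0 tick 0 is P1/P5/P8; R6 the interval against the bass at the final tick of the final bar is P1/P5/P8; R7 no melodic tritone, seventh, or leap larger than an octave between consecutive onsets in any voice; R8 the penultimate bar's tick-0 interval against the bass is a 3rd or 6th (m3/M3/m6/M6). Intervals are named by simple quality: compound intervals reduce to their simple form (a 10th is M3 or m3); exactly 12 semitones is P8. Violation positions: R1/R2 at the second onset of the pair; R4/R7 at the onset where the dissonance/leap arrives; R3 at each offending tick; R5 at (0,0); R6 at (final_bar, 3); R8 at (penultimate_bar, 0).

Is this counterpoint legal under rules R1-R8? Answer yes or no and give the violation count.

bar 0: v0=D3 v1=D4 (P8)
bar 1: v0=F3 v1=F3 (P1)
bar 2: v0=G3 v1=A3 (M2)
bar 3: v0=B3 v1=B3 (P1)
bar 4: v0=D4 v1=G4 (P4)
bar 5: v0=C4 v1=B5 (M7)
bar 6: v0=E3 v1=G4 (m3)
bar 7: v0=D3 v1=D4 (P8)
  R4 @ bar2.0: G3/A3 M2 untreated
  R4 @ bar4.0: D4/G4 P4 untreated
  R7 @ bar4.2: G4->B5 leap 16st
  R4 @ bar5.0: C4/B5 M7 untreated
  R7 @ bar5.2: B5->G4 leap 16st

No (5 violations)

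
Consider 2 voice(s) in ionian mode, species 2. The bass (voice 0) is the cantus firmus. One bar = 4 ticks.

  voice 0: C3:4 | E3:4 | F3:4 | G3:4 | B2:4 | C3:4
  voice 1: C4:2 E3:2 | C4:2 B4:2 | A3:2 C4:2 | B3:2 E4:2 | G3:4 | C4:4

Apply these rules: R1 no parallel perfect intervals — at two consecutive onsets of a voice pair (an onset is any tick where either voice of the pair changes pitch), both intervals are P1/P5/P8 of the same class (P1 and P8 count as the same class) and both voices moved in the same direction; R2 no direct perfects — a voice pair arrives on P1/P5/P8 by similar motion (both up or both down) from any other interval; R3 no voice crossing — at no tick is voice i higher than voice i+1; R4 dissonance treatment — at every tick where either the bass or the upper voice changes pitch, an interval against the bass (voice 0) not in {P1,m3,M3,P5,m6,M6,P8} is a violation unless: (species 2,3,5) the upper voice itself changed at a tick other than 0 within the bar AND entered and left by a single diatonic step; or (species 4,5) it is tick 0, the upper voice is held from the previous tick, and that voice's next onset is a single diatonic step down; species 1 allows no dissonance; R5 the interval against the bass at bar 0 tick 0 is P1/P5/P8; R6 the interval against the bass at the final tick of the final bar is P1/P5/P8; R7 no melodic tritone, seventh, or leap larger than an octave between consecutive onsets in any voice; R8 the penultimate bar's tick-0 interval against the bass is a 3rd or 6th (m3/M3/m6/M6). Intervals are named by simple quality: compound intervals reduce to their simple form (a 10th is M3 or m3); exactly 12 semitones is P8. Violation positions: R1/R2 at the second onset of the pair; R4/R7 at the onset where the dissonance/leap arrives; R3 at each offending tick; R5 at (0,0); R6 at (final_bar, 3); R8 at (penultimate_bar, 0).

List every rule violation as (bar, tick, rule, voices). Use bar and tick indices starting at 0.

(1, 2, R7, (1,))
(2, 0, R7, (1,))
(5, 0, R2, (0, 1))

bar 0: v0=C3 v1=C4 downbeat P8
bar 1: v0=E3 v1=C4 downbeat m6
bar 2: v0=F3 v1=A3 downbeat M3
bar 3: v0=G3 v1=B3 downbeat M3
bar 4: v0=B2 v1=G3 downbeat m6
bar 5: v0=C3 v1=C4 downbeat P8
  -> R7 @ bar 1 tick 2 v(1,): C4->B4 leap 11st
  -> R7 @ bar 2 tick 0 v(1,): B4->A3 leap 14st
  -> R2 @ bar 5 tick 0 v(0, 1): B2/G3 m6 -> C3/C4 P8 similar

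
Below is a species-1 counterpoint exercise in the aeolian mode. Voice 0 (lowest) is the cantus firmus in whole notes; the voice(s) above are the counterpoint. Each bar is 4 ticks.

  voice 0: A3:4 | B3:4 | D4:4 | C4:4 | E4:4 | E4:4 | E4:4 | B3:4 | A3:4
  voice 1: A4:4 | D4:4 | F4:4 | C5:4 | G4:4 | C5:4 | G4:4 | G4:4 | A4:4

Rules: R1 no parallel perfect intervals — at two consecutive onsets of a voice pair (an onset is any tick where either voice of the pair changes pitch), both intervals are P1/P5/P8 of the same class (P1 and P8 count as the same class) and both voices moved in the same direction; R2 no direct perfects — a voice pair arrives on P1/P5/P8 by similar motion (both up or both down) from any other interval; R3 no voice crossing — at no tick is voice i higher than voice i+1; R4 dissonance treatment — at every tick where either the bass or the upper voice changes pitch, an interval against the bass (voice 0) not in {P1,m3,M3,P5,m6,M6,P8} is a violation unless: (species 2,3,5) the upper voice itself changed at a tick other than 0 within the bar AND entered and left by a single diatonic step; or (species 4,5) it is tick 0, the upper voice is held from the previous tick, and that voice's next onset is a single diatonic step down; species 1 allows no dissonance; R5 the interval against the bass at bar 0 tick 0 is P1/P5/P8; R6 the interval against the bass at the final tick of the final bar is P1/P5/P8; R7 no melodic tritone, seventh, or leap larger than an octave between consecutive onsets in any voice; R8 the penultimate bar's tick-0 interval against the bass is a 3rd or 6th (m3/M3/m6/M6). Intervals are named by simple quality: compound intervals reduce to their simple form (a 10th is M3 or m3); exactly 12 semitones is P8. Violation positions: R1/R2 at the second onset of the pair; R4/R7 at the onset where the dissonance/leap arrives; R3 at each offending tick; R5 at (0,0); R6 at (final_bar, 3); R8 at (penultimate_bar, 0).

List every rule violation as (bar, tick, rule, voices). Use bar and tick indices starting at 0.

No violations across 9 bars (A3..A3 vs A4..A4).

bar 0: v0=A3 v1=A4 downbeat P8
bar 1: v0=B3 v1=D4 downbeat m3
bar 2: v0=D4 v1=F4 downbeat m3
bar 3: v0=C4 v1=C5 downbeat P8
bar 4: v0=E4 v1=G4 downbeat m3
bar 5: v0=E4 v1=C5 downbeat m6
bar 6: v0=E4 v1=G4 downbeat m3
bar 7: v0=B3 v1=G4 downbeat m6
bar 8: v0=A3 v1=A4 downbeat P8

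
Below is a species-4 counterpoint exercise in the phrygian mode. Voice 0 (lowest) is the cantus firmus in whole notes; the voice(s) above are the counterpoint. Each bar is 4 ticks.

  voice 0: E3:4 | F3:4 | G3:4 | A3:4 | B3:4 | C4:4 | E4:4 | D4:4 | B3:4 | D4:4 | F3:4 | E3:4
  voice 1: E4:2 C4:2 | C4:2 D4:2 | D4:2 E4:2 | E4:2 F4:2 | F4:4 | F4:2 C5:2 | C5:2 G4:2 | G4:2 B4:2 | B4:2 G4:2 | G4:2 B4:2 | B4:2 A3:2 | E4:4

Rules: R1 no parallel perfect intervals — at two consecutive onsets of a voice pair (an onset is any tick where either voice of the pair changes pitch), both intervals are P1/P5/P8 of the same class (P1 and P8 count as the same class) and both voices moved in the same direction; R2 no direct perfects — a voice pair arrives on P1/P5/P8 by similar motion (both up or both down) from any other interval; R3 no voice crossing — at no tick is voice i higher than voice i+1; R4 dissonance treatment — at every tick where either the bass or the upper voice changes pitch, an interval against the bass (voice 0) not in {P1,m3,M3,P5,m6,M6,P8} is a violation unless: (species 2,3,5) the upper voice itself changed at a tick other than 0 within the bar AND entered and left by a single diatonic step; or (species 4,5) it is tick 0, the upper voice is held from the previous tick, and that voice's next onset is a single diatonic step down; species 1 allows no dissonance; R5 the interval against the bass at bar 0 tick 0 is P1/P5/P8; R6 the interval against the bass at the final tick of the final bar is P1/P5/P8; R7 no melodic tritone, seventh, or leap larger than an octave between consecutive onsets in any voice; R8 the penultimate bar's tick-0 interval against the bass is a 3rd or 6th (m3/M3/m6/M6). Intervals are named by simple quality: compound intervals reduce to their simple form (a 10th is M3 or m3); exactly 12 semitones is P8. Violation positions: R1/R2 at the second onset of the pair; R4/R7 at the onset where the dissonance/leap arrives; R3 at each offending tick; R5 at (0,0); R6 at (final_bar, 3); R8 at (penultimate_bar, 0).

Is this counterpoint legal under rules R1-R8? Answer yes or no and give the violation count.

No (7 violations)

bar 0: v0=E3 v1=E4 (P8)
bar 1: v0=F3 v1=C4 (P5)
bar 2: v0=G3 v1=D4 (P5)
bar 3: v0=A3 v1=E4 (P5)
bar 4: v0=B3 v1=F4 (TT)
bar 5: v0=C4 v1=F4 (P4)
bar 6: v0=E4 v1=C5 (m6)
bar 7: v0=D4 v1=G4 (P4)
bar 8: v0=B3 v1=B4 (P8)
bar 9: v0=D4 v1=G4 (P4)
bar 10: v0=F3 v1=B4 (TT)
bar 11: v0=E3 v1=E4 (P8)
  R4 @ bar4.0: B3/F4 TT untreated
  R4 @ bar5.0: C4/F4 P4 untreated
  R4 @ bar7.0: D4/G4 P4 untreated
  R4 @ bar9.0: D4/G4 P4 untreated
  R4 @ bar10.0: F3/B4 TT untreated
  R8 @ bar10.0: penult TT not 3rd/6th
  R7 @ bar10.2: B4->A3 leap 14st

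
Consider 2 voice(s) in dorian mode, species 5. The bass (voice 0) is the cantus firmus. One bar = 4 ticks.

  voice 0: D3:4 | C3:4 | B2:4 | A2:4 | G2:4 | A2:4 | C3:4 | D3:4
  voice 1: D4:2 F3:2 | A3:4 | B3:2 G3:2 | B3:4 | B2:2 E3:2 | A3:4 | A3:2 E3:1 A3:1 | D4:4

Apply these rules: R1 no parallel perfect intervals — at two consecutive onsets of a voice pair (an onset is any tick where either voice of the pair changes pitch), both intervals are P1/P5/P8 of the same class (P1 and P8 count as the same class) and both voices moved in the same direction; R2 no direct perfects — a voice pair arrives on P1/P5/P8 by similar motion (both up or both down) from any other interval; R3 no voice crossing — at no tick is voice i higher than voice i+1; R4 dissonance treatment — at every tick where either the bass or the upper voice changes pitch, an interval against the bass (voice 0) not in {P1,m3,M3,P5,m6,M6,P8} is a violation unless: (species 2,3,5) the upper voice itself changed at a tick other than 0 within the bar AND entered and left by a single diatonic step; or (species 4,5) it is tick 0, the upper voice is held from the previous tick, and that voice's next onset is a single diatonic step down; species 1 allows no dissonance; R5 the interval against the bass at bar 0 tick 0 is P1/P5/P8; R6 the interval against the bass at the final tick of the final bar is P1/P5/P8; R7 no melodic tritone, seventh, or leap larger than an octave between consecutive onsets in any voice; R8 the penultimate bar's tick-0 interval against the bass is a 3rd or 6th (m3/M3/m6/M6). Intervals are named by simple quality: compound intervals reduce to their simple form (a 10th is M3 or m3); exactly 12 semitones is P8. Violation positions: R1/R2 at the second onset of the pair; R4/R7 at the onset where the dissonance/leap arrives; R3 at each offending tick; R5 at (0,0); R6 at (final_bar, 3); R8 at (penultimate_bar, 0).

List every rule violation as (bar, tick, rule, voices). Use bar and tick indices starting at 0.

bar 0: v0=D3 v1=D4 downbeat P8
bar 1: v0=C3 v1=A3 downbeat M6
bar 2: v0=B2 v1=B3 downbeat P8
bar 3: v0=A2 v1=B3 downbeat M2
bar 4: v0=G2 v1=B2 downbeat M3
bar 5: v0=A2 v1=A3 downbeat P8
bar 6: v0=C3 v1=A3 downbeat M6
bar 7: v0=D3 v1=D4 downbeat P8
  -> R4 @ bar 3 tick 0 v(0, 1): A2/B3 M2 untreated
  -> R2 @ bar 5 tick 0 v(0, 1): G2/E3 M6 -> A2/A3 P8 similar
  -> R2 @ bar 7 tick 0 v(0, 1): C3/A3 M6 -> D3/D4 P8 similar

(3, 0, R4, (0, 1))
(5, 0, R2, (0, 1))
(7, 0, R2, (0, 1))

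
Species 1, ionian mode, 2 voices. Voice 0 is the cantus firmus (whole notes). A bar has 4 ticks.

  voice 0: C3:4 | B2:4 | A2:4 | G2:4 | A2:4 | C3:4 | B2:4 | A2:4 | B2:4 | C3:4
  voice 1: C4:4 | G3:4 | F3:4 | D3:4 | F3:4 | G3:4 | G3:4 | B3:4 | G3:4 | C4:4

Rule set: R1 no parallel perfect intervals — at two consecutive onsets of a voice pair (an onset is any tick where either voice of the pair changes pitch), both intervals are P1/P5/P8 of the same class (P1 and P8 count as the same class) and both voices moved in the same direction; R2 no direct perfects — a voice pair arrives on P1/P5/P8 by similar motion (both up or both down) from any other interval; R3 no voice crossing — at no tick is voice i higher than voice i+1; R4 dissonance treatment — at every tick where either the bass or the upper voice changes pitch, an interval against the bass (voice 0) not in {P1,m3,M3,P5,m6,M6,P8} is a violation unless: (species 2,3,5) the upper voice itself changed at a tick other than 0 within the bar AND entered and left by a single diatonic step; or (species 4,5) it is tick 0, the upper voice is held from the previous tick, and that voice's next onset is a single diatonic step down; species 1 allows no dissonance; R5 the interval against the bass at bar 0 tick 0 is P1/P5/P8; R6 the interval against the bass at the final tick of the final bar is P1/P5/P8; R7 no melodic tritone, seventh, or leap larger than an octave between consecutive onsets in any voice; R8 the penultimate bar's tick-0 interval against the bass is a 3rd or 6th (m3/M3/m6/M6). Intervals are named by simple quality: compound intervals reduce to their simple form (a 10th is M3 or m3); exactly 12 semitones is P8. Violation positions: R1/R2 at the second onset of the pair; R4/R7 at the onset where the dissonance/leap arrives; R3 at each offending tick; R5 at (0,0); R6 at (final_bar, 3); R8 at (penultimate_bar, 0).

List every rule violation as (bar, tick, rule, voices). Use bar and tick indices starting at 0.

bar 0: v0=C3 v1=C4 downbeat P8
bar 1: v0=B2 v1=G3 downbeat m6
bar 2: v0=A2 v1=F3 downbeat m6
bar 3: v0=G2 v1=D3 downbeat P5
bar 4: v0=A2 v1=F3 downbeat m6
bar 5: v0=C3 v1=G3 downbeat P5
bar 6: v0=B2 v1=G3 downbeat m6
bar 7: v0=A2 v1=B3 downbeat M2
bar 8: v0=B2 v1=G3 downbeat m6
bar 9: v0=C3 v1=C4 downbeat P8
  -> R2 @ bar 3 tick 0 v(0, 1): A2/F3 m6 -> G2/D3 P5 similar
  -> R2 @ bar 5 tick 0 v(0, 1): A2/F3 m6 -> C3/G3 P5 similar
  -> R4 @ bar 7 tick 0 v(0, 1): A2/B3 M2 untreated
  -> R2 @ bar 9 tick 0 v(0, 1): B2/G3 m6 -> C3/C4 P8 similar

(3, 0, R2, (0, 1))
(5, 0, R2, (0, 1))
(7, 0, R4, (0, 1))
(9, 0, R2, (0, 1))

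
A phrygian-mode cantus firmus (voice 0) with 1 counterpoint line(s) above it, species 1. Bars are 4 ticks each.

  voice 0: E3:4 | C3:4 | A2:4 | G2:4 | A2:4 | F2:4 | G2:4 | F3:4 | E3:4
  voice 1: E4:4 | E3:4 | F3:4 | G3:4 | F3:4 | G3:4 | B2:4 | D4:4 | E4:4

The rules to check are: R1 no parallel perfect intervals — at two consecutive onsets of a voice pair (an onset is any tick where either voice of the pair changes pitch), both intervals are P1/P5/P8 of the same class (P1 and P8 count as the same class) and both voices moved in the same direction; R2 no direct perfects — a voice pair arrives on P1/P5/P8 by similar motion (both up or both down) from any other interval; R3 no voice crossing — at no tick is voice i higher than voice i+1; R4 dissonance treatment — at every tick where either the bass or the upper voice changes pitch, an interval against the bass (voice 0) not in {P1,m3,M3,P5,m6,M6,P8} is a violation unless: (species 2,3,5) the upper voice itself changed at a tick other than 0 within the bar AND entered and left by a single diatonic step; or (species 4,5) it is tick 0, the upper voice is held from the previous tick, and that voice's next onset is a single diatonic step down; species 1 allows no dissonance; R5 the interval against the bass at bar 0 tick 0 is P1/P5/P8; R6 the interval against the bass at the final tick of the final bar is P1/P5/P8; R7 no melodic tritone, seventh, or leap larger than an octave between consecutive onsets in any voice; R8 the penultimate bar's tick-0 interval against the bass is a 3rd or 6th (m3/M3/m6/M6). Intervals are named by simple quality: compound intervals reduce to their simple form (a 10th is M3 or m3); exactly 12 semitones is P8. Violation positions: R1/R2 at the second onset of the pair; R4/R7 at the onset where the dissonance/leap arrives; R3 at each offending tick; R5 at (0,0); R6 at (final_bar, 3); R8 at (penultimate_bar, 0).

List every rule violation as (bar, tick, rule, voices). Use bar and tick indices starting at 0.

(5, 0, R4, (0, 1))
(7, 0, R7, (0,))
(7, 0, R7, (1,))

bar 0: v0=E3 v1=E4 downbeat P8
bar 1: v0=C3 v1=E3 downbeat M3
bar 2: v0=A2 v1=F3 downbeat m6
bar 3: v0=G2 v1=G3 downbeat P8
bar 4: v0=A2 v1=F3 downbeat m6
bar 5: v0=F2 v1=G3 downbeat M2
bar 6: v0=G2 v1=B2 downbeat M3
bar 7: v0=F3 v1=D4 downbeat M6
bar 8: v0=E3 v1=E4 downbeat P8
  -> R4 @ bar 5 tick 0 v(0, 1): F2/G3 M2 untreated
  -> R7 @ bar 7 tick 0 v(0,): G2->F3 leap 10st
  -> R7 @ bar 7 tick 0 v(1,): B2->D4 leap 15st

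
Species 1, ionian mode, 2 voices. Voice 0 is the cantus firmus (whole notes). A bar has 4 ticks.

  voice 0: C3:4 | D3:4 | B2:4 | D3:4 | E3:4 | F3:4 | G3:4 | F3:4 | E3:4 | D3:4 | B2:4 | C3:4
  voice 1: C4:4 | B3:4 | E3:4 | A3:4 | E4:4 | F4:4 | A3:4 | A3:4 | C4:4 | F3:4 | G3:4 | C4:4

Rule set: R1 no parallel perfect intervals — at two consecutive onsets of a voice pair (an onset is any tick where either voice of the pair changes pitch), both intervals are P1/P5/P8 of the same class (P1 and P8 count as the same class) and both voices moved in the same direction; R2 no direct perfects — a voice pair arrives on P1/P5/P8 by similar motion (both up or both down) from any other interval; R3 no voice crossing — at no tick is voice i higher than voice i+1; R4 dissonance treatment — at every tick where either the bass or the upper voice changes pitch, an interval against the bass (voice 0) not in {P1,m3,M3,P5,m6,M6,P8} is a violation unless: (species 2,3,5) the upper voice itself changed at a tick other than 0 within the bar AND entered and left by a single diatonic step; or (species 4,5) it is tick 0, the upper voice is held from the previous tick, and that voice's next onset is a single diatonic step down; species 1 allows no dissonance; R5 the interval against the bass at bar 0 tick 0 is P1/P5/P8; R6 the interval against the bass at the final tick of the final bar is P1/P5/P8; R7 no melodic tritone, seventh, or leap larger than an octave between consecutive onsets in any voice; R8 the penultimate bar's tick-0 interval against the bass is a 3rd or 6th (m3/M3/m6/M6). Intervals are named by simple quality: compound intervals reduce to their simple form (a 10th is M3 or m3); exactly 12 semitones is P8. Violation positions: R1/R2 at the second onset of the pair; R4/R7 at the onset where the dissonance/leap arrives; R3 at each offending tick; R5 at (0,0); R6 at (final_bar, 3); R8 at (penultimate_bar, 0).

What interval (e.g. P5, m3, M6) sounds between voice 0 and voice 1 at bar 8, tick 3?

voice 0=E3 voice 1=C4 -> m6

m6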